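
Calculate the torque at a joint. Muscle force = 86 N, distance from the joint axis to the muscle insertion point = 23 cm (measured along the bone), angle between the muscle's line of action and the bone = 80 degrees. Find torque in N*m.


Torque = F * d * sin(theta)   (moment arm = d*sin(theta))
d = 23 cm = 0.23 m
Torque = 86 * 0.23 * sin(80)
Torque = 19.48 N*m


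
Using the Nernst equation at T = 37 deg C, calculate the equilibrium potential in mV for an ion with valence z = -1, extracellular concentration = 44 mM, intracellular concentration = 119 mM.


E = (RT/(zF)) * ln(C_out/C_in)
T = 37 + 273.15 = 310.15 K
E = (8.314 * 310.15 / (-1 * 96485)) * ln(44/119)
E = 26.59 mV


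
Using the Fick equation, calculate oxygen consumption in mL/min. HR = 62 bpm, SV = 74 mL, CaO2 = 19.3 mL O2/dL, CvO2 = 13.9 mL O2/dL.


CO = HR*SV = 62*74/1000 = 4.588 L/min
a-v O2 diff = 19.3 - 13.9 = 5.4 mL/dL
VO2 = CO * (CaO2-CvO2) * 10 dL/L
VO2 = 4.588 * 5.4 * 10
VO2 = 247.8 mL/min


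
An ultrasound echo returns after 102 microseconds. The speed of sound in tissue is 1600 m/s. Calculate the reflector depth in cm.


depth = c * t / 2
t = 102 us = 1.0200e-04 s
depth = 1600 * 1.0200e-04 / 2
depth = 0.0816 m = 8.16 cm


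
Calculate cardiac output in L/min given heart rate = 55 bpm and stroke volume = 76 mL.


CO = HR * SV
CO = 55 * 76 / 1000
CO = 4.18 L/min


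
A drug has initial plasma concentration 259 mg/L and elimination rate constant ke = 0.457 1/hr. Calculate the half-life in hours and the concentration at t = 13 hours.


t_half = ln(2) / ke = 0.693147 / 0.457 = 1.517 hr
C(t) = C0 * exp(-ke*t) = 259 * exp(-0.457*13)
C(13) = 0.681 mg/L


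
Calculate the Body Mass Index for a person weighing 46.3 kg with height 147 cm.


BMI = weight / height^2
height = 147 cm = 1.47 m
BMI = 46.3 / 1.47^2
BMI = 21.43 kg/m^2


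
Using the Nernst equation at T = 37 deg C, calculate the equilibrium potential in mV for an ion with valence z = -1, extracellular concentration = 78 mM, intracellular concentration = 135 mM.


E = (RT/(zF)) * ln(C_out/C_in)
T = 37 + 273.15 = 310.15 K
E = (8.314 * 310.15 / (-1 * 96485)) * ln(78/135)
E = 14.66 mV


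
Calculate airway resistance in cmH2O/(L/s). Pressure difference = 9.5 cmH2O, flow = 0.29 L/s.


R = dP / flow
R = 9.5 / 0.29
R = 32.76 cmH2O/(L/s)


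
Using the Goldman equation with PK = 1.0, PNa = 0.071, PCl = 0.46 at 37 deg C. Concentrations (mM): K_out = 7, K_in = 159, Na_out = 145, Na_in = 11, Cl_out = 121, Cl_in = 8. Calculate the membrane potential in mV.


Vm = (RT/F)*ln((PK*Ko + PNa*Nao + PCl*Cli)/(PK*Ki + PNa*Nai + PCl*Clo))
Numer = 20.975, Denom = 215.441
Vm = -62.25 mV


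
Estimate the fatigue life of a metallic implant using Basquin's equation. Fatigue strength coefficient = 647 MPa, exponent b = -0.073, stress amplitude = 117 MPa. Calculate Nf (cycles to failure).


sigma_a = sigma_f' * (2Nf)^b
2Nf = (sigma_a/sigma_f')^(1/b)
2Nf = (117/647)^(1/-0.073)
2Nf = 1.4935677e+10
Nf = 7.4678e+09


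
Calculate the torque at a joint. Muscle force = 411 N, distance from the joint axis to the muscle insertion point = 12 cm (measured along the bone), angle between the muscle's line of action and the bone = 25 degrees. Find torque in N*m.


Torque = F * d * sin(theta)   (moment arm = d*sin(theta))
d = 12 cm = 0.12 m
Torque = 411 * 0.12 * sin(25)
Torque = 20.84 N*m


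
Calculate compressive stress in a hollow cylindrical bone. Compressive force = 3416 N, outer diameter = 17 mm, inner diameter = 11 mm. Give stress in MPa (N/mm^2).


A = pi*(r_o^2 - r_i^2)
r_o = 8.5 mm, r_i = 5.5 mm
A = 131.947 mm^2
sigma = F/A = 3416 / 131.947
sigma = 25.89 MPa


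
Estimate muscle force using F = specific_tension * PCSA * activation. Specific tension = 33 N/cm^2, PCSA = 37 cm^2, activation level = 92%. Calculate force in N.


F = sigma * PCSA * activation
F = 33 * 37 * 0.92
F = 1123 N


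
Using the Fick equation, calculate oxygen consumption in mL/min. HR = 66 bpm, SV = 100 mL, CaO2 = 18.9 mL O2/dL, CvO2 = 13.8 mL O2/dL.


CO = HR*SV = 66*100/1000 = 6.6 L/min
a-v O2 diff = 18.9 - 13.8 = 5.1 mL/dL
VO2 = CO * (CaO2-CvO2) * 10 dL/L
VO2 = 6.6 * 5.1 * 10
VO2 = 336.6 mL/min


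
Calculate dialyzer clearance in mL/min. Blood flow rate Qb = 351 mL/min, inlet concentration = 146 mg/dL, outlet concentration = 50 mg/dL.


K = Qb * (Cb_in - Cb_out) / Cb_in
K = 351 * (146 - 50) / 146
K = 230.8 mL/min


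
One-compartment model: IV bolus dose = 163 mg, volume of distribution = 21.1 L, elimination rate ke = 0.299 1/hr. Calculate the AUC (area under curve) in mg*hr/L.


C0 = Dose/Vd = 163/21.1 = 7.72512 mg/L
AUC = C0/ke = 7.72512/0.299
AUC = 25.84 mg*hr/L


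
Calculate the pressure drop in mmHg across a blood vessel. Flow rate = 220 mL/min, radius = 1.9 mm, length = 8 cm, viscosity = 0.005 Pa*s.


dP = 8*mu*L*Q / (pi*r^4)
Q = 220 mL/min = 3.66667e-06 m^3/s
dP = 286.588 Pa = 286.588 / 133.322 mmHg = 2.15 mmHg


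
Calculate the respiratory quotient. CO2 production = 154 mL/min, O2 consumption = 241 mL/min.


RQ = VCO2 / VO2
RQ = 154 / 241
RQ = 0.639


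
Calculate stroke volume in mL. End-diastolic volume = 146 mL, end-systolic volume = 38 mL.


SV = EDV - ESV
SV = 146 - 38
SV = 108 mL


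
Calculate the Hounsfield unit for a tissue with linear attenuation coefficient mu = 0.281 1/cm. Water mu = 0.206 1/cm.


HU = ((mu_tissue - mu_water) / mu_water) * 1000
HU = ((0.281 - 0.206) / 0.206) * 1000
HU = 364.1


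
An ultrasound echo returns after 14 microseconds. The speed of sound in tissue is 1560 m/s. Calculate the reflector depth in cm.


depth = c * t / 2
t = 14 us = 1.4000e-05 s
depth = 1560 * 1.4000e-05 / 2
depth = 0.01092 m = 1.092 cm


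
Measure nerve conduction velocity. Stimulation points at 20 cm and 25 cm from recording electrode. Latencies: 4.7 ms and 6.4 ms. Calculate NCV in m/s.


Distance = (25 - 20) / 100 = 0.05 m
dt = (6.4 - 4.7) / 1000 = 0.0017 s
NCV = dist / dt = 29.41 m/s


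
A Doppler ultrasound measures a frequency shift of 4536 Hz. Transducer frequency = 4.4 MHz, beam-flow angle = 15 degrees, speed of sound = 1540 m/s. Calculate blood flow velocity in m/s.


v = fd * c / (2 * f0 * cos(theta))
v = 4536 * 1540 / (2 * 4.4000e+06 * cos(15))
v = 0.8218 m/s


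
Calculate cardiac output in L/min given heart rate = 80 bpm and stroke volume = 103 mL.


CO = HR * SV
CO = 80 * 103 / 1000
CO = 8.24 L/min


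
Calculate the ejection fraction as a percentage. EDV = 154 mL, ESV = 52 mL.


SV = EDV - ESV = 154 - 52 = 102 mL
EF = SV/EDV * 100 = 102/154 * 100
EF = 66.23%


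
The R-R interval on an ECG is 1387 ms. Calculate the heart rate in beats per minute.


HR = 60 / RR_interval(s)
RR = 1387 ms = 1.387 s
HR = 60 / 1.387 = 43.26 bpm


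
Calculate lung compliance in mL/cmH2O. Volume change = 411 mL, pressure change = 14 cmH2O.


C = dV / dP
C = 411 / 14
C = 29.36 mL/cmH2O


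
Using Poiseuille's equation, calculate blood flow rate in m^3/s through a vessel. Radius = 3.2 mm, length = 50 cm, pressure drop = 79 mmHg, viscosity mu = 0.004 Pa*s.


Q = pi*r^4*dP / (8*mu*L)
r = 0.0032 m, L = 0.5 m
dP = 79 mmHg = 10532.438 Pa
Q = 2.1685e-04 m^3/s


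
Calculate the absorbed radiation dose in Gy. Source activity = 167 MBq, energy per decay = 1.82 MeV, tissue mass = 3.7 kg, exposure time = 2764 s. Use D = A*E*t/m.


A = 167 MBq = 1.6700e+08 Bq
E = 1.82 MeV = 2.91564e-13 J
D = A*E*t/m = 1.6700e+08*2.91564e-13*2764/3.7
D = 0.03637 Gy


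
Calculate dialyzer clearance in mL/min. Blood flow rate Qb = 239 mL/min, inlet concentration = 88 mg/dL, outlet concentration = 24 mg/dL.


K = Qb * (Cb_in - Cb_out) / Cb_in
K = 239 * (88 - 24) / 88
K = 173.8 mL/min


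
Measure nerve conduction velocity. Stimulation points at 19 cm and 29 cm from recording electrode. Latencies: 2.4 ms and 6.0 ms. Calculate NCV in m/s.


Distance = (29 - 19) / 100 = 0.1 m
dt = (6.0 - 2.4) / 1000 = 0.0036 s
NCV = dist / dt = 27.78 m/s


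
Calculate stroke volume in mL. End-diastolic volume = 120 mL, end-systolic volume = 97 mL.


SV = EDV - ESV
SV = 120 - 97
SV = 23 mL


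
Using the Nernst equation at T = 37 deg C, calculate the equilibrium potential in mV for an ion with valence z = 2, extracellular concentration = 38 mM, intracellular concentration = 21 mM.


E = (RT/(zF)) * ln(C_out/C_in)
T = 37 + 273.15 = 310.15 K
E = (8.314 * 310.15 / (2 * 96485)) * ln(38/21)
E = 7.925 mV


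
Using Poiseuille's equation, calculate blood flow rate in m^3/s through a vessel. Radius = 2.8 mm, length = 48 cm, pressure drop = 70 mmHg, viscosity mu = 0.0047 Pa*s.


Q = pi*r^4*dP / (8*mu*L)
r = 0.0028 m, L = 0.48 m
dP = 70 mmHg = 9332.54 Pa
Q = 9.9851e-05 m^3/s


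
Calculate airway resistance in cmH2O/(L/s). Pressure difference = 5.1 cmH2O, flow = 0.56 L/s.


R = dP / flow
R = 5.1 / 0.56
R = 9.107 cmH2O/(L/s)


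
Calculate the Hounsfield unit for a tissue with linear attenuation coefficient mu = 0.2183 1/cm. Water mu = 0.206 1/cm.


HU = ((mu_tissue - mu_water) / mu_water) * 1000
HU = ((0.2183 - 0.206) / 0.206) * 1000
HU = 59.71


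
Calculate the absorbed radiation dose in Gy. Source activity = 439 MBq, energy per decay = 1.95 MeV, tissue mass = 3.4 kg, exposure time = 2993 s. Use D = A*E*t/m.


A = 439 MBq = 4.3900e+08 Bq
E = 1.95 MeV = 3.1239e-13 J
D = A*E*t/m = 4.3900e+08*3.1239e-13*2993/3.4
D = 0.1207 Gy


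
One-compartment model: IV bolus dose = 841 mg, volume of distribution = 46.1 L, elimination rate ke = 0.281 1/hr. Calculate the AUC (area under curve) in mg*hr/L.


C0 = Dose/Vd = 841/46.1 = 18.243 mg/L
AUC = C0/ke = 18.243/0.281
AUC = 64.92 mg*hr/L


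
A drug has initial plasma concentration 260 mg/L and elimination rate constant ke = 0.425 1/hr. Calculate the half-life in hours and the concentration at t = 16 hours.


t_half = ln(2) / ke = 0.693147 / 0.425 = 1.631 hr
C(t) = C0 * exp(-ke*t) = 260 * exp(-0.425*16)
C(16) = 0.2896 mg/L


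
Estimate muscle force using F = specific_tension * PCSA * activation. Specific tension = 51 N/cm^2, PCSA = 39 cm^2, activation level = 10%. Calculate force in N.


F = sigma * PCSA * activation
F = 51 * 39 * 0.1
F = 198.9 N


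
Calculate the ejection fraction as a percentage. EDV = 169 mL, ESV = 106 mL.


SV = EDV - ESV = 169 - 106 = 63 mL
EF = SV/EDV * 100 = 63/169 * 100
EF = 37.28%


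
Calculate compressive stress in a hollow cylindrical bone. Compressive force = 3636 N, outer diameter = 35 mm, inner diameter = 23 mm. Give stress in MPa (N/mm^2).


A = pi*(r_o^2 - r_i^2)
r_o = 17.5 mm, r_i = 11.5 mm
A = 546.637 mm^2
sigma = F/A = 3636 / 546.637
sigma = 6.652 MPa


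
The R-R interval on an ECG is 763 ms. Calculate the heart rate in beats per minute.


HR = 60 / RR_interval(s)
RR = 763 ms = 0.763 s
HR = 60 / 0.763 = 78.64 bpm


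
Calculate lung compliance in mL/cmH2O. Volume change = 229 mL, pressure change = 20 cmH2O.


C = dV / dP
C = 229 / 20
C = 11.45 mL/cmH2O


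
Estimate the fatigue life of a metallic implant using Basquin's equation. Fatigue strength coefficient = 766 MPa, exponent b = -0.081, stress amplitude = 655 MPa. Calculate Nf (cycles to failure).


sigma_a = sigma_f' * (2Nf)^b
2Nf = (sigma_a/sigma_f')^(1/b)
2Nf = (655/766)^(1/-0.081)
2Nf = 6.9079865
Nf = 3.454


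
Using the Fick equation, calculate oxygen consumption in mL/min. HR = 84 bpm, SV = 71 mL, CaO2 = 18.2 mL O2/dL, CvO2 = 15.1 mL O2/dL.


CO = HR*SV = 84*71/1000 = 5.964 L/min
a-v O2 diff = 18.2 - 15.1 = 3.1 mL/dL
VO2 = CO * (CaO2-CvO2) * 10 dL/L
VO2 = 5.964 * 3.1 * 10
VO2 = 184.9 mL/min


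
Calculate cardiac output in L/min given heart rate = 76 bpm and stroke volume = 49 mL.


CO = HR * SV
CO = 76 * 49 / 1000
CO = 3.724 L/min


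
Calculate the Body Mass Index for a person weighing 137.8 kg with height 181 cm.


BMI = weight / height^2
height = 181 cm = 1.81 m
BMI = 137.8 / 1.81^2
BMI = 42.06 kg/m^2


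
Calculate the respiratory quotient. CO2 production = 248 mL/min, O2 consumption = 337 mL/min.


RQ = VCO2 / VO2
RQ = 248 / 337
RQ = 0.7359


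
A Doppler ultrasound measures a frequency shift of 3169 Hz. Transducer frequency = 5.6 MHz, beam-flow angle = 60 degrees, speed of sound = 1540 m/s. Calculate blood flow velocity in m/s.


v = fd * c / (2 * f0 * cos(theta))
v = 3169 * 1540 / (2 * 5.6000e+06 * cos(60))
v = 0.8715 m/s


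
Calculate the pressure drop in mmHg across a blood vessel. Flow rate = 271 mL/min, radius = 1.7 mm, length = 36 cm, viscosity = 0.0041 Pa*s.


dP = 8*mu*L*Q / (pi*r^4)
Q = 271 mL/min = 4.51667e-06 m^3/s
dP = 2032.59 Pa = 2032.59 / 133.322 mmHg = 15.25 mmHg


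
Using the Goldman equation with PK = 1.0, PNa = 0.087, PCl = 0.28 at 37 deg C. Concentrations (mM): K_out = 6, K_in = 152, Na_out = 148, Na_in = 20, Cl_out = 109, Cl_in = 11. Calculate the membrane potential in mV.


Vm = (RT/F)*ln((PK*Ko + PNa*Nao + PCl*Cli)/(PK*Ki + PNa*Nai + PCl*Clo))
Numer = 21.956, Denom = 184.26
Vm = -56.85 mV


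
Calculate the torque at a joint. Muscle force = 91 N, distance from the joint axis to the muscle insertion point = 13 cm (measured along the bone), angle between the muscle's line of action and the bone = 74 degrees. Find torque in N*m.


Torque = F * d * sin(theta)   (moment arm = d*sin(theta))
d = 13 cm = 0.13 m
Torque = 91 * 0.13 * sin(74)
Torque = 11.37 N*m


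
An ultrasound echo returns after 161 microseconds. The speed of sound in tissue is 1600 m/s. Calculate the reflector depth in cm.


depth = c * t / 2
t = 161 us = 1.6100e-04 s
depth = 1600 * 1.6100e-04 / 2
depth = 0.1288 m = 12.88 cm


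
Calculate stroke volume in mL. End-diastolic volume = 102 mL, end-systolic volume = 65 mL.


SV = EDV - ESV
SV = 102 - 65
SV = 37 mL


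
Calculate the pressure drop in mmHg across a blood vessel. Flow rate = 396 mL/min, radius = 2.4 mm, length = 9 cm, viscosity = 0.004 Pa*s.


dP = 8*mu*L*Q / (pi*r^4)
Q = 396 mL/min = 6.6e-06 m^3/s
dP = 182.365 Pa = 182.365 / 133.322 mmHg = 1.368 mmHg


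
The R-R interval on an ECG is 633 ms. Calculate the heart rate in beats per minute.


HR = 60 / RR_interval(s)
RR = 633 ms = 0.633 s
HR = 60 / 0.633 = 94.79 bpm


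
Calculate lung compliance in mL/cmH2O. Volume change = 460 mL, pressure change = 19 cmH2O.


C = dV / dP
C = 460 / 19
C = 24.21 mL/cmH2O


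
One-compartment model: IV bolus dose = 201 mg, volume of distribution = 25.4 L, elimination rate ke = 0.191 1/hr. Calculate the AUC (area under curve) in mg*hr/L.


C0 = Dose/Vd = 201/25.4 = 7.91339 mg/L
AUC = C0/ke = 7.91339/0.191
AUC = 41.43 mg*hr/L


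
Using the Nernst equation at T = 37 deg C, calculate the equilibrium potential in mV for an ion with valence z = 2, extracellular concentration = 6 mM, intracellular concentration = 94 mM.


E = (RT/(zF)) * ln(C_out/C_in)
T = 37 + 273.15 = 310.15 K
E = (8.314 * 310.15 / (2 * 96485)) * ln(6/94)
E = -36.77 mV


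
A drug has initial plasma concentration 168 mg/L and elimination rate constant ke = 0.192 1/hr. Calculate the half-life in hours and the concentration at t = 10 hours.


t_half = ln(2) / ke = 0.693147 / 0.192 = 3.61 hr
C(t) = C0 * exp(-ke*t) = 168 * exp(-0.192*10)
C(10) = 24.63 mg/L


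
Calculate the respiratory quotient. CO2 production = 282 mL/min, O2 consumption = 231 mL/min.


RQ = VCO2 / VO2
RQ = 282 / 231
RQ = 1.221


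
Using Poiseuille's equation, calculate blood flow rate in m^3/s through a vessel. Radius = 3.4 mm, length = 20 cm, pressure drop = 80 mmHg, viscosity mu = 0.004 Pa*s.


Q = pi*r^4*dP / (8*mu*L)
r = 0.0034 m, L = 0.2 m
dP = 80 mmHg = 10665.76 Pa
Q = 6.9964e-04 m^3/s


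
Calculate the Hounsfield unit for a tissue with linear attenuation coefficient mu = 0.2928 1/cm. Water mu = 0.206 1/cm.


HU = ((mu_tissue - mu_water) / mu_water) * 1000
HU = ((0.2928 - 0.206) / 0.206) * 1000
HU = 421.4


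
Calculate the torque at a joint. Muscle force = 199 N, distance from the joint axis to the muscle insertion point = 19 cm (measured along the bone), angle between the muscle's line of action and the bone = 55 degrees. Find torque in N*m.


Torque = F * d * sin(theta)   (moment arm = d*sin(theta))
d = 19 cm = 0.19 m
Torque = 199 * 0.19 * sin(55)
Torque = 30.97 N*m


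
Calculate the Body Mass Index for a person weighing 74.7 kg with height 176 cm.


BMI = weight / height^2
height = 176 cm = 1.76 m
BMI = 74.7 / 1.76^2
BMI = 24.12 kg/m^2


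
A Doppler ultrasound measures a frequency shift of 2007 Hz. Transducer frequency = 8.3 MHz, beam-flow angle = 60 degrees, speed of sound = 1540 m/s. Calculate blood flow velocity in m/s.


v = fd * c / (2 * f0 * cos(theta))
v = 2007 * 1540 / (2 * 8.3000e+06 * cos(60))
v = 0.3724 m/s


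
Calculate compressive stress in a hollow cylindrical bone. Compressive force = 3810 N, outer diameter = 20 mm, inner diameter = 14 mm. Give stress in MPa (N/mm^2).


A = pi*(r_o^2 - r_i^2)
r_o = 10 mm, r_i = 7 mm
A = 160.221 mm^2
sigma = F/A = 3810 / 160.221
sigma = 23.78 MPa


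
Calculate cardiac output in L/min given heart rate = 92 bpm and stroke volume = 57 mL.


CO = HR * SV
CO = 92 * 57 / 1000
CO = 5.244 L/min


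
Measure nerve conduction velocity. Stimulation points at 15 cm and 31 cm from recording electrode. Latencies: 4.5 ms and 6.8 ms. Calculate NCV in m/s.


Distance = (31 - 15) / 100 = 0.16 m
dt = (6.8 - 4.5) / 1000 = 0.0023 s
NCV = dist / dt = 69.57 m/s


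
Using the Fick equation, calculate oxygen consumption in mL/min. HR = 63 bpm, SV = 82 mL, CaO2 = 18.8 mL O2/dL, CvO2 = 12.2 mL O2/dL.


CO = HR*SV = 63*82/1000 = 5.166 L/min
a-v O2 diff = 18.8 - 12.2 = 6.6 mL/dL
VO2 = CO * (CaO2-CvO2) * 10 dL/L
VO2 = 5.166 * 6.6 * 10
VO2 = 341 mL/min


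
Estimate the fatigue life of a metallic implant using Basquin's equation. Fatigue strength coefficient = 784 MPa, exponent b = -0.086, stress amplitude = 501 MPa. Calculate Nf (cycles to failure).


sigma_a = sigma_f' * (2Nf)^b
2Nf = (sigma_a/sigma_f')^(1/b)
2Nf = (501/784)^(1/-0.086)
2Nf = 182.54755
Nf = 91.27


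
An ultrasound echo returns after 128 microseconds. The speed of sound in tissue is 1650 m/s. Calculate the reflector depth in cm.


depth = c * t / 2
t = 128 us = 1.2800e-04 s
depth = 1650 * 1.2800e-04 / 2
depth = 0.1056 m = 10.56 cm


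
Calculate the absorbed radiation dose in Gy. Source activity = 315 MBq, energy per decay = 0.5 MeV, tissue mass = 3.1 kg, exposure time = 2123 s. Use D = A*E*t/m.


A = 315 MBq = 3.1500e+08 Bq
E = 0.5 MeV = 8.01e-14 J
D = A*E*t/m = 3.1500e+08*8.01e-14*2123/3.1
D = 0.01728 Gy


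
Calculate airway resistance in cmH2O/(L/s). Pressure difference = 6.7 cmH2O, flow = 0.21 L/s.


R = dP / flow
R = 6.7 / 0.21
R = 31.9 cmH2O/(L/s)


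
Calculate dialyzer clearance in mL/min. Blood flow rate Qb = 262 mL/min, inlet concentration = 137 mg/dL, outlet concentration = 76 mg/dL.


K = Qb * (Cb_in - Cb_out) / Cb_in
K = 262 * (137 - 76) / 137
K = 116.7 mL/min


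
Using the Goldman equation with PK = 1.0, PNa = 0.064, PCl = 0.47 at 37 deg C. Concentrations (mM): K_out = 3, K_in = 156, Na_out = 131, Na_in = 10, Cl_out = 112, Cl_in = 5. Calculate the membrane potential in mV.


Vm = (RT/F)*ln((PK*Ko + PNa*Nao + PCl*Cli)/(PK*Ki + PNa*Nai + PCl*Clo))
Numer = 13.734, Denom = 209.28
Vm = -72.79 mV


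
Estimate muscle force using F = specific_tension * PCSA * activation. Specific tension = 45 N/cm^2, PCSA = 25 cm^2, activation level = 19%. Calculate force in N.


F = sigma * PCSA * activation
F = 45 * 25 * 0.19
F = 213.8 N


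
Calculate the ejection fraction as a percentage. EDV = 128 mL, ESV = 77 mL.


SV = EDV - ESV = 128 - 77 = 51 mL
EF = SV/EDV * 100 = 51/128 * 100
EF = 39.84%


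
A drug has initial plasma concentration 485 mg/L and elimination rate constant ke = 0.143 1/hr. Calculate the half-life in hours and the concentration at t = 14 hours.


t_half = ln(2) / ke = 0.693147 / 0.143 = 4.847 hr
C(t) = C0 * exp(-ke*t) = 485 * exp(-0.143*14)
C(14) = 65.51 mg/L


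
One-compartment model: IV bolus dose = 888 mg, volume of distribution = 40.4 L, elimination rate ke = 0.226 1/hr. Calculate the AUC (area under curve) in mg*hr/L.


C0 = Dose/Vd = 888/40.4 = 21.9802 mg/L
AUC = C0/ke = 21.9802/0.226
AUC = 97.26 mg*hr/L


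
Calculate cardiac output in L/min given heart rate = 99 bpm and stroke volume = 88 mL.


CO = HR * SV
CO = 99 * 88 / 1000
CO = 8.712 L/min


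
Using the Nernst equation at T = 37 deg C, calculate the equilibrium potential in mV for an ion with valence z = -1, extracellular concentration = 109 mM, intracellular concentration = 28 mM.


E = (RT/(zF)) * ln(C_out/C_in)
T = 37 + 273.15 = 310.15 K
E = (8.314 * 310.15 / (-1 * 96485)) * ln(109/28)
E = -36.32 mV


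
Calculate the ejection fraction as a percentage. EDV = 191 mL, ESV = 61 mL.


SV = EDV - ESV = 191 - 61 = 130 mL
EF = SV/EDV * 100 = 130/191 * 100
EF = 68.06%


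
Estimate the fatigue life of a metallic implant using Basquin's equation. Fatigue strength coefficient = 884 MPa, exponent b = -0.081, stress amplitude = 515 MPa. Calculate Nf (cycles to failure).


sigma_a = sigma_f' * (2Nf)^b
2Nf = (sigma_a/sigma_f')^(1/b)
2Nf = (515/884)^(1/-0.081)
2Nf = 788.59187
Nf = 394.3


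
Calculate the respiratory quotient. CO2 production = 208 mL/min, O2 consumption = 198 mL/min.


RQ = VCO2 / VO2
RQ = 208 / 198
RQ = 1.051


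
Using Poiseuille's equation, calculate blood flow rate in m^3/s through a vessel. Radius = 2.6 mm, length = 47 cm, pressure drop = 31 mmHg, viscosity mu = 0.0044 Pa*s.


Q = pi*r^4*dP / (8*mu*L)
r = 0.0026 m, L = 0.47 m
dP = 31 mmHg = 4132.982 Pa
Q = 3.5865e-05 m^3/s


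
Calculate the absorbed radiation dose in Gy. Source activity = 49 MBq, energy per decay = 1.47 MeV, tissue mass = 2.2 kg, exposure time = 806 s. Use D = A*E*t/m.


A = 49 MBq = 4.9000e+07 Bq
E = 1.47 MeV = 2.35494e-13 J
D = A*E*t/m = 4.9000e+07*2.35494e-13*806/2.2
D = 0.004228 Gy


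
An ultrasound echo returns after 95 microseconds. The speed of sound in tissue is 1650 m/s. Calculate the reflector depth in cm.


depth = c * t / 2
t = 95 us = 9.5000e-05 s
depth = 1650 * 9.5000e-05 / 2
depth = 0.078375 m = 7.8375 cm


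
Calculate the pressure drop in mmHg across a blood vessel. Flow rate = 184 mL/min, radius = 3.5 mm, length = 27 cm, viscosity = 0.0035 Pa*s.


dP = 8*mu*L*Q / (pi*r^4)
Q = 184 mL/min = 3.06667e-06 m^3/s
dP = 49.1775 Pa = 49.1775 / 133.322 mmHg = 0.3689 mmHg


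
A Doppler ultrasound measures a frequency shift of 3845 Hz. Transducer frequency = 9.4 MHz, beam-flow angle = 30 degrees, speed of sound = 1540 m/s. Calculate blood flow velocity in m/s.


v = fd * c / (2 * f0 * cos(theta))
v = 3845 * 1540 / (2 * 9.4000e+06 * cos(30))
v = 0.3637 m/s


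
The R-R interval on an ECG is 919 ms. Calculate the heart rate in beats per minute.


HR = 60 / RR_interval(s)
RR = 919 ms = 0.919 s
HR = 60 / 0.919 = 65.29 bpm


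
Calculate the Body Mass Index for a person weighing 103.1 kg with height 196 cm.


BMI = weight / height^2
height = 196 cm = 1.96 m
BMI = 103.1 / 1.96^2
BMI = 26.84 kg/m^2


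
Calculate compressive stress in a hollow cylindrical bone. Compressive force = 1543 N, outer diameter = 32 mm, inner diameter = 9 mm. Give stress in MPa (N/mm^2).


A = pi*(r_o^2 - r_i^2)
r_o = 16 mm, r_i = 4.5 mm
A = 740.63 mm^2
sigma = F/A = 1543 / 740.63
sigma = 2.083 MPa


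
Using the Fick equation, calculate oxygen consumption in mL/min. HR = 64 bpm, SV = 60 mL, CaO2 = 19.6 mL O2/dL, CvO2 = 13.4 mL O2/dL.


CO = HR*SV = 64*60/1000 = 3.84 L/min
a-v O2 diff = 19.6 - 13.4 = 6.2 mL/dL
VO2 = CO * (CaO2-CvO2) * 10 dL/L
VO2 = 3.84 * 6.2 * 10
VO2 = 238.1 mL/min


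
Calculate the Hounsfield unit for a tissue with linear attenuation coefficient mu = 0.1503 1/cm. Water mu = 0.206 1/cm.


HU = ((mu_tissue - mu_water) / mu_water) * 1000
HU = ((0.1503 - 0.206) / 0.206) * 1000
HU = -270.4


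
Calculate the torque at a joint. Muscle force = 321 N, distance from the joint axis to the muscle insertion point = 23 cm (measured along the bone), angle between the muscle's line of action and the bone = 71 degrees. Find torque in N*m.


Torque = F * d * sin(theta)   (moment arm = d*sin(theta))
d = 23 cm = 0.23 m
Torque = 321 * 0.23 * sin(71)
Torque = 69.81 N*m


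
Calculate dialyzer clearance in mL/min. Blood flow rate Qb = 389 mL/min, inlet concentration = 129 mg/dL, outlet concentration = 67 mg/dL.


K = Qb * (Cb_in - Cb_out) / Cb_in
K = 389 * (129 - 67) / 129
K = 187 mL/min


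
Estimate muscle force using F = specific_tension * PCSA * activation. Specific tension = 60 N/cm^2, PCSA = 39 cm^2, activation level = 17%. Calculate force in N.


F = sigma * PCSA * activation
F = 60 * 39 * 0.17
F = 397.8 N


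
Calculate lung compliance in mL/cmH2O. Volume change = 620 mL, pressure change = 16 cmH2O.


C = dV / dP
C = 620 / 16
C = 38.75 mL/cmH2O


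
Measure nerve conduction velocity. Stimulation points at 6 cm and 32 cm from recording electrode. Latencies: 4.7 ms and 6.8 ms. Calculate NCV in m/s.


Distance = (32 - 6) / 100 = 0.26 m
dt = (6.8 - 4.7) / 1000 = 0.0021 s
NCV = dist / dt = 123.8 m/s


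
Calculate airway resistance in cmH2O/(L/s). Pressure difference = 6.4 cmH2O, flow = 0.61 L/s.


R = dP / flow
R = 6.4 / 0.61
R = 10.49 cmH2O/(L/s)


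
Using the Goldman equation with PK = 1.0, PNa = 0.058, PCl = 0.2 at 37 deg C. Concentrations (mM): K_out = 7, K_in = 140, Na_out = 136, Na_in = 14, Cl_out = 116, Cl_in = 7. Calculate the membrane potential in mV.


Vm = (RT/F)*ln((PK*Ko + PNa*Nao + PCl*Cli)/(PK*Ki + PNa*Nai + PCl*Clo))
Numer = 16.288, Denom = 164.012
Vm = -61.72 mV


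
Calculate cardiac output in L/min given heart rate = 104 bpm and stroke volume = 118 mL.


CO = HR * SV
CO = 104 * 118 / 1000
CO = 12.27 L/min


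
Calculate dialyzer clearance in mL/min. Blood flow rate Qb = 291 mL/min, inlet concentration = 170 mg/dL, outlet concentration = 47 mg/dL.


K = Qb * (Cb_in - Cb_out) / Cb_in
K = 291 * (170 - 47) / 170
K = 210.5 mL/min


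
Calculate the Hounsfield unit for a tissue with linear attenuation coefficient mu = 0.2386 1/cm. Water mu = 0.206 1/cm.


HU = ((mu_tissue - mu_water) / mu_water) * 1000
HU = ((0.2386 - 0.206) / 0.206) * 1000
HU = 158.3


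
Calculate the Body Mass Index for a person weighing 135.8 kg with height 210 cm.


BMI = weight / height^2
height = 210 cm = 2.1 m
BMI = 135.8 / 2.1^2
BMI = 30.79 kg/m^2


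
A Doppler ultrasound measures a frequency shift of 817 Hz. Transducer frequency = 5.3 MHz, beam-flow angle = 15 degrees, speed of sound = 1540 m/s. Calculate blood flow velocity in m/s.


v = fd * c / (2 * f0 * cos(theta))
v = 817 * 1540 / (2 * 5.3000e+06 * cos(15))
v = 0.1229 m/s


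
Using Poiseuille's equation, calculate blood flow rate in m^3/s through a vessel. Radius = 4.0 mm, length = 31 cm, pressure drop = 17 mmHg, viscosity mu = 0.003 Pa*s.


Q = pi*r^4*dP / (8*mu*L)
r = 0.004 m, L = 0.31 m
dP = 17 mmHg = 2266.474 Pa
Q = 2.4500e-04 m^3/s


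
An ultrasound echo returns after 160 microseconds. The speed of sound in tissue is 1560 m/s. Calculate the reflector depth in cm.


depth = c * t / 2
t = 160 us = 1.6000e-04 s
depth = 1560 * 1.6000e-04 / 2
depth = 0.1248 m = 12.48 cm


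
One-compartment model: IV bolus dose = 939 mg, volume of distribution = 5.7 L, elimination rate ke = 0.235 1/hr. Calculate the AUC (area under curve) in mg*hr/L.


C0 = Dose/Vd = 939/5.7 = 164.737 mg/L
AUC = C0/ke = 164.737/0.235
AUC = 701 mg*hr/L


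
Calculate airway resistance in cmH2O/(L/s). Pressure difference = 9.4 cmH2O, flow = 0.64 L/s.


R = dP / flow
R = 9.4 / 0.64
R = 14.69 cmH2O/(L/s)


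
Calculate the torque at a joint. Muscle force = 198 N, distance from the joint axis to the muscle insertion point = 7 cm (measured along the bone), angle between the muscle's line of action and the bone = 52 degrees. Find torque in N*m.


Torque = F * d * sin(theta)   (moment arm = d*sin(theta))
d = 7 cm = 0.07 m
Torque = 198 * 0.07 * sin(52)
Torque = 10.92 N*m


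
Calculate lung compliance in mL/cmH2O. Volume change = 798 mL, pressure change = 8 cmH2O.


C = dV / dP
C = 798 / 8
C = 99.75 mL/cmH2O


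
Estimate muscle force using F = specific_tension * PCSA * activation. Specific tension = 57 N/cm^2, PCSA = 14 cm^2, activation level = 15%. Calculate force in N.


F = sigma * PCSA * activation
F = 57 * 14 * 0.15
F = 119.7 N


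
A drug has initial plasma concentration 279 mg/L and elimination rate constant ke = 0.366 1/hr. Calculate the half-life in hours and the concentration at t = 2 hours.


t_half = ln(2) / ke = 0.693147 / 0.366 = 1.894 hr
C(t) = C0 * exp(-ke*t) = 279 * exp(-0.366*2)
C(2) = 134.2 mg/L


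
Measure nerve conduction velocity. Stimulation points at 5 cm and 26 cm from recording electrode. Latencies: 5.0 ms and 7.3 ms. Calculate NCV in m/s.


Distance = (26 - 5) / 100 = 0.21 m
dt = (7.3 - 5.0) / 1000 = 0.0023 s
NCV = dist / dt = 91.3 m/s


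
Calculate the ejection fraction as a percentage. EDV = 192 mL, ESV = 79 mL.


SV = EDV - ESV = 192 - 79 = 113 mL
EF = SV/EDV * 100 = 113/192 * 100
EF = 58.85%


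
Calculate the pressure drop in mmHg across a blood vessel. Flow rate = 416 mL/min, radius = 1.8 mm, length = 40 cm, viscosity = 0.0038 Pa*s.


dP = 8*mu*L*Q / (pi*r^4)
Q = 416 mL/min = 6.93333e-06 m^3/s
dP = 2556.44 Pa = 2556.44 / 133.322 mmHg = 19.17 mmHg


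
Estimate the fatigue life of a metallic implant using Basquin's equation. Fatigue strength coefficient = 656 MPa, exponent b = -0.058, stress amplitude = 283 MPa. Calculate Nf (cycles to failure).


sigma_a = sigma_f' * (2Nf)^b
2Nf = (sigma_a/sigma_f')^(1/b)
2Nf = (283/656)^(1/-0.058)
2Nf = 1973002.6
Nf = 9.865e+05


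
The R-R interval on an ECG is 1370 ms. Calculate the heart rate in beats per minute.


HR = 60 / RR_interval(s)
RR = 1370 ms = 1.37 s
HR = 60 / 1.37 = 43.8 bpm


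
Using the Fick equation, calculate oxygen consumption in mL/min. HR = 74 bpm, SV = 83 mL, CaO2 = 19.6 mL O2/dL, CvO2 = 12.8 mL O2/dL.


CO = HR*SV = 74*83/1000 = 6.142 L/min
a-v O2 diff = 19.6 - 12.8 = 6.8 mL/dL
VO2 = CO * (CaO2-CvO2) * 10 dL/L
VO2 = 6.142 * 6.8 * 10
VO2 = 417.7 mL/min


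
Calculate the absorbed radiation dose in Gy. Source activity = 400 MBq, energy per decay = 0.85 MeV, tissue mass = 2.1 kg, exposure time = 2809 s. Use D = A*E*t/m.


A = 400 MBq = 4.0000e+08 Bq
E = 0.85 MeV = 1.3617e-13 J
D = A*E*t/m = 4.0000e+08*1.3617e-13*2809/2.1
D = 0.07286 Gy


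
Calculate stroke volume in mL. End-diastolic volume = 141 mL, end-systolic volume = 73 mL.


SV = EDV - ESV
SV = 141 - 73
SV = 68 mL


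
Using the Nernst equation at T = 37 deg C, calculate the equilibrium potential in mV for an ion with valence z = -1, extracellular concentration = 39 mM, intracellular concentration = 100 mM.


E = (RT/(zF)) * ln(C_out/C_in)
T = 37 + 273.15 = 310.15 K
E = (8.314 * 310.15 / (-1 * 96485)) * ln(39/100)
E = 25.16 mV


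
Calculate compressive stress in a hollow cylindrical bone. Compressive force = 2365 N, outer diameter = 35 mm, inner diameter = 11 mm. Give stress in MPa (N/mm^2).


A = pi*(r_o^2 - r_i^2)
r_o = 17.5 mm, r_i = 5.5 mm
A = 867.08 mm^2
sigma = F/A = 2365 / 867.08
sigma = 2.728 MPa


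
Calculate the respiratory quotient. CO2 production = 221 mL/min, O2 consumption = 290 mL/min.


RQ = VCO2 / VO2
RQ = 221 / 290
RQ = 0.7621


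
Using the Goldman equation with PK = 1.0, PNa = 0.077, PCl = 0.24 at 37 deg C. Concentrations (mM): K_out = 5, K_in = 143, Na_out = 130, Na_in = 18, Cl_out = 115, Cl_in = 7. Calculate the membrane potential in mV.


Vm = (RT/F)*ln((PK*Ko + PNa*Nao + PCl*Cli)/(PK*Ki + PNa*Nai + PCl*Clo))
Numer = 16.69, Denom = 171.986
Vm = -62.34 mV


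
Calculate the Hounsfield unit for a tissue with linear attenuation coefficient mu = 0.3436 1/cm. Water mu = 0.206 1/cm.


HU = ((mu_tissue - mu_water) / mu_water) * 1000
HU = ((0.3436 - 0.206) / 0.206) * 1000
HU = 668


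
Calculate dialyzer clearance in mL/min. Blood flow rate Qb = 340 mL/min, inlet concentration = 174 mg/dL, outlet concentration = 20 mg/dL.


K = Qb * (Cb_in - Cb_out) / Cb_in
K = 340 * (174 - 20) / 174
K = 300.9 mL/min


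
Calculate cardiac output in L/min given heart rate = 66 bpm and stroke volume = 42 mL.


CO = HR * SV
CO = 66 * 42 / 1000
CO = 2.772 L/min


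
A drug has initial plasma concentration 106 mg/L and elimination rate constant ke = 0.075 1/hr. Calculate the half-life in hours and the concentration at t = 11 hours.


t_half = ln(2) / ke = 0.693147 / 0.075 = 9.242 hr
C(t) = C0 * exp(-ke*t) = 106 * exp(-0.075*11)
C(11) = 46.45 mg/L


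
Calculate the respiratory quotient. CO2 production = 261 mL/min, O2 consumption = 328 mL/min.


RQ = VCO2 / VO2
RQ = 261 / 328
RQ = 0.7957


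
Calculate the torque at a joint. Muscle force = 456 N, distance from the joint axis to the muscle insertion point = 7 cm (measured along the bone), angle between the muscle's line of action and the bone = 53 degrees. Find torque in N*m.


Torque = F * d * sin(theta)   (moment arm = d*sin(theta))
d = 7 cm = 0.07 m
Torque = 456 * 0.07 * sin(53)
Torque = 25.49 N*m


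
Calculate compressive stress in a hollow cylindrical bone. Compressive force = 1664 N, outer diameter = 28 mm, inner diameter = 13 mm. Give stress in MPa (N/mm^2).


A = pi*(r_o^2 - r_i^2)
r_o = 14 mm, r_i = 6.5 mm
A = 483.02 mm^2
sigma = F/A = 1664 / 483.02
sigma = 3.445 MPa


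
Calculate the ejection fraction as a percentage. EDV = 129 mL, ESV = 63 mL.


SV = EDV - ESV = 129 - 63 = 66 mL
EF = SV/EDV * 100 = 66/129 * 100
EF = 51.16%


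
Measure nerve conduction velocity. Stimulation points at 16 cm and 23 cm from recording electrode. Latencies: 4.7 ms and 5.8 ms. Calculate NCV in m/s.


Distance = (23 - 16) / 100 = 0.07 m
dt = (5.8 - 4.7) / 1000 = 0.0011 s
NCV = dist / dt = 63.64 m/s


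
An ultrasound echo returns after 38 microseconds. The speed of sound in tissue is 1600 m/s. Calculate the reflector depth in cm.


depth = c * t / 2
t = 38 us = 3.8000e-05 s
depth = 1600 * 3.8000e-05 / 2
depth = 0.0304 m = 3.04 cm


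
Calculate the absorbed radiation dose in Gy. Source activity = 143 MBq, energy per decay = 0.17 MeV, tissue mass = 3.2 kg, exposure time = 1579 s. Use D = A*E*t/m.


A = 143 MBq = 1.4300e+08 Bq
E = 0.17 MeV = 2.7234e-14 J
D = A*E*t/m = 1.4300e+08*2.7234e-14*1579/3.2
D = 0.001922 Gy


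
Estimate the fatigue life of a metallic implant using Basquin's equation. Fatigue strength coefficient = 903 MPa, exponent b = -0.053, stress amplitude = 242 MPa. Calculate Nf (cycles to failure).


sigma_a = sigma_f' * (2Nf)^b
2Nf = (sigma_a/sigma_f')^(1/b)
2Nf = (242/903)^(1/-0.053)
2Nf = 6.1665888e+10
Nf = 3.0833e+10


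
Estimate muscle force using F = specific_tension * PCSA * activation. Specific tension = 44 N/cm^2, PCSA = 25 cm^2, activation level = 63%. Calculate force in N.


F = sigma * PCSA * activation
F = 44 * 25 * 0.63
F = 693 N


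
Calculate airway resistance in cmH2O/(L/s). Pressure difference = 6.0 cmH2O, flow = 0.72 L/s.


R = dP / flow
R = 6.0 / 0.72
R = 8.333 cmH2O/(L/s)


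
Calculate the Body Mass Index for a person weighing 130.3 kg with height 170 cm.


BMI = weight / height^2
height = 170 cm = 1.7 m
BMI = 130.3 / 1.7^2
BMI = 45.09 kg/m^2


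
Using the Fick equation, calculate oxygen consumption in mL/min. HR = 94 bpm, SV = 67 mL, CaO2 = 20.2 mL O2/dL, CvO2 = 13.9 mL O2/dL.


CO = HR*SV = 94*67/1000 = 6.298 L/min
a-v O2 diff = 20.2 - 13.9 = 6.3 mL/dL
VO2 = CO * (CaO2-CvO2) * 10 dL/L
VO2 = 6.298 * 6.3 * 10
VO2 = 396.8 mL/min


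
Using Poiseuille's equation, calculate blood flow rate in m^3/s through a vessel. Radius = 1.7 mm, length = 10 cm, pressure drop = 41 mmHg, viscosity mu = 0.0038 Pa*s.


Q = pi*r^4*dP / (8*mu*L)
r = 0.0017 m, L = 0.1 m
dP = 41 mmHg = 5466.202 Pa
Q = 4.7180e-05 m^3/s


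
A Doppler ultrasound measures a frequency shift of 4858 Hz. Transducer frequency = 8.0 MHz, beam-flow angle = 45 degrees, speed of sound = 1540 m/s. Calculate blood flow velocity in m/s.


v = fd * c / (2 * f0 * cos(theta))
v = 4858 * 1540 / (2 * 8.0000e+06 * cos(45))
v = 0.6613 m/s


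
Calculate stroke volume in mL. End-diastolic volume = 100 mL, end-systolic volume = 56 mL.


SV = EDV - ESV
SV = 100 - 56
SV = 44 mL


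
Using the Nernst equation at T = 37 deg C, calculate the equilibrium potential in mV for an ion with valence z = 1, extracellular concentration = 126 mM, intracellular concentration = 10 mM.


E = (RT/(zF)) * ln(C_out/C_in)
T = 37 + 273.15 = 310.15 K
E = (8.314 * 310.15 / (1 * 96485)) * ln(126/10)
E = 67.71 mV


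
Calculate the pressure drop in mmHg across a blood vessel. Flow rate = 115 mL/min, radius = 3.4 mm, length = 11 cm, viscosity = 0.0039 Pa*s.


dP = 8*mu*L*Q / (pi*r^4)
Q = 115 mL/min = 1.91667e-06 m^3/s
dP = 15.6686 Pa = 15.6686 / 133.322 mmHg = 0.1175 mmHg


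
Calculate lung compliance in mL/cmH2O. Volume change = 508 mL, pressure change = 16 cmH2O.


C = dV / dP
C = 508 / 16
C = 31.75 mL/cmH2O


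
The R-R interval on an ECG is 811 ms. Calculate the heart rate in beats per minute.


HR = 60 / RR_interval(s)
RR = 811 ms = 0.811 s
HR = 60 / 0.811 = 73.98 bpm


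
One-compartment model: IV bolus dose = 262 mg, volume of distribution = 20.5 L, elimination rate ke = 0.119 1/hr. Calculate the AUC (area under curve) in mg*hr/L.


C0 = Dose/Vd = 262/20.5 = 12.7805 mg/L
AUC = C0/ke = 12.7805/0.119
AUC = 107.4 mg*hr/L


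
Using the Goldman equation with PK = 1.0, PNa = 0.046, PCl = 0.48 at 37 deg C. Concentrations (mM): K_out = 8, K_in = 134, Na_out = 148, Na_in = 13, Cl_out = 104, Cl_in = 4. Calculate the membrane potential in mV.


Vm = (RT/F)*ln((PK*Ko + PNa*Nao + PCl*Cli)/(PK*Ki + PNa*Nai + PCl*Clo))
Numer = 16.728, Denom = 184.518
Vm = -64.16 mV


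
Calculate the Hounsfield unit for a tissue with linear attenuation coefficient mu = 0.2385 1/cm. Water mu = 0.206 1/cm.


HU = ((mu_tissue - mu_water) / mu_water) * 1000
HU = ((0.2385 - 0.206) / 0.206) * 1000
HU = 157.8


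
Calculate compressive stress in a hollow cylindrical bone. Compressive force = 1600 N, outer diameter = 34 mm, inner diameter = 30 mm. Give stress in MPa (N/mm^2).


A = pi*(r_o^2 - r_i^2)
r_o = 17 mm, r_i = 15 mm
A = 201.062 mm^2
sigma = F/A = 1600 / 201.062
sigma = 7.958 MPa


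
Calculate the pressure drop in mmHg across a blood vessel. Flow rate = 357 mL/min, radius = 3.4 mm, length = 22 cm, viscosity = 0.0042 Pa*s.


dP = 8*mu*L*Q / (pi*r^4)
Q = 357 mL/min = 5.95e-06 m^3/s
dP = 104.764 Pa = 104.764 / 133.322 mmHg = 0.7858 mmHg


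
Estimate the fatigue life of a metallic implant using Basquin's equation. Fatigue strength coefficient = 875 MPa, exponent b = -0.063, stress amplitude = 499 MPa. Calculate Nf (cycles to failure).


sigma_a = sigma_f' * (2Nf)^b
2Nf = (sigma_a/sigma_f')^(1/b)
2Nf = (499/875)^(1/-0.063)
2Nf = 7439.5683
Nf = 3720


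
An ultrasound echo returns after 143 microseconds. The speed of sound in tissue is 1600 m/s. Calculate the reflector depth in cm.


depth = c * t / 2
t = 143 us = 1.4300e-04 s
depth = 1600 * 1.4300e-04 / 2
depth = 0.1144 m = 11.44 cm


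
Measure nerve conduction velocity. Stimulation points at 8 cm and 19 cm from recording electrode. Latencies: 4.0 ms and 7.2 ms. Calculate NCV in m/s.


Distance = (19 - 8) / 100 = 0.11 m
dt = (7.2 - 4.0) / 1000 = 0.0032 s
NCV = dist / dt = 34.38 m/s


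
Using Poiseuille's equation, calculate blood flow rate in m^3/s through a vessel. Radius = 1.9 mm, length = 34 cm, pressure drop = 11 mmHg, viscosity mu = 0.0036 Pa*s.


Q = pi*r^4*dP / (8*mu*L)
r = 0.0019 m, L = 0.34 m
dP = 11 mmHg = 1466.542 Pa
Q = 6.1318e-06 m^3/s
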